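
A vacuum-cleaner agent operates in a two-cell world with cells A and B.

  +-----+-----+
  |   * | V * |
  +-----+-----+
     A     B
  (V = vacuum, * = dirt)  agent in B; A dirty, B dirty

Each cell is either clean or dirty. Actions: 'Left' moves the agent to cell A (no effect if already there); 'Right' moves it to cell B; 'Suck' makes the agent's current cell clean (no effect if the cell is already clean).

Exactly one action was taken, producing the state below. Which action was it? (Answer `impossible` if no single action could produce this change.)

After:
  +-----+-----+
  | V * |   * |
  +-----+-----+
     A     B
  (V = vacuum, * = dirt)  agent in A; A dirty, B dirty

try  Left: (A; A:dirty, B:dirty)  ← match
try Right: (B; A:dirty, B:dirty)
try  Suck: (B; A:dirty, B:clean)

Left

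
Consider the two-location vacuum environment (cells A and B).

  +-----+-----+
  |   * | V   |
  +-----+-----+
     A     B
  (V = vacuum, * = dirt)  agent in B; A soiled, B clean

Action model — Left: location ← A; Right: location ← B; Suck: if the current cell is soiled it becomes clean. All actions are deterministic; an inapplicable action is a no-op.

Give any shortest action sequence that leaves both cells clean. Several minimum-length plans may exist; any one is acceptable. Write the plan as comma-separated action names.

1) do Left; now (A; A:soiled, B:clean)
2) do Suck; now (A; A:clean, B:clean)
min 2: go A then Suck

Left, Suck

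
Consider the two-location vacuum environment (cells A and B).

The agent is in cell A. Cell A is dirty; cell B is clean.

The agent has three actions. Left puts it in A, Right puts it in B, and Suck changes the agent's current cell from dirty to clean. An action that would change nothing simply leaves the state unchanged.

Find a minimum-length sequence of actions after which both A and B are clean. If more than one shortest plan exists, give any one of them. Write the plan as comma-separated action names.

Suck

t=1 Suck ⇒ in A — A clean, B clean
min 1: A is dirty, one Suck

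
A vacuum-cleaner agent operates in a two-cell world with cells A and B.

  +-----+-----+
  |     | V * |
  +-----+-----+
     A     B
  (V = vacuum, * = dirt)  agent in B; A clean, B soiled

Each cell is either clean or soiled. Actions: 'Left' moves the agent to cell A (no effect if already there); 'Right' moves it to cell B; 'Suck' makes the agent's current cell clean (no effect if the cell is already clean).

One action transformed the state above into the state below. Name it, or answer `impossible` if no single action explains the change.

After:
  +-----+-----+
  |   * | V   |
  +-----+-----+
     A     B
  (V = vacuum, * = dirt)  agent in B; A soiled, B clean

try  Left: <A|clean|soiled>
try Right: <B|clean|soiled>
try  Suck: <B|clean|clean>
no single action produces the after-state

impossible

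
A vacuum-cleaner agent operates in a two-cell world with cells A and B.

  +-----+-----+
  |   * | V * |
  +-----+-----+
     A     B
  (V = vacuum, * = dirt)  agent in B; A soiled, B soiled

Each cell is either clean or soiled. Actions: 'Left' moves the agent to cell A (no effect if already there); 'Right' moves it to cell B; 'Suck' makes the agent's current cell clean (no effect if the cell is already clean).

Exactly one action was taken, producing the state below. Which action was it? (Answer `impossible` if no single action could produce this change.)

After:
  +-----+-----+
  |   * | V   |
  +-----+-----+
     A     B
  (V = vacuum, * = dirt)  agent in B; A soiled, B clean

try  Left: (A; A:soiled, B:soiled)
try Right: (B; A:soiled, B:soiled)
try  Suck: (B; A:soiled, B:clean)  ← match

Suck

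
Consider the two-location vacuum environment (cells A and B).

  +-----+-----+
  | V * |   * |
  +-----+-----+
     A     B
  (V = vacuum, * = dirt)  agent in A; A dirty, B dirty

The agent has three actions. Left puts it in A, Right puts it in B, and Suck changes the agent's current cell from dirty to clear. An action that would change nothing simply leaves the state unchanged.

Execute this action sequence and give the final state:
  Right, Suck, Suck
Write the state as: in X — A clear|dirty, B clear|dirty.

t=1 Right ⇒ in B — A dirty, B dirty
t=2 Suck ⇒ in B — A dirty, B clear
t=3 Suck ⇒ in B — A dirty, B clear

in B — A dirty, B clear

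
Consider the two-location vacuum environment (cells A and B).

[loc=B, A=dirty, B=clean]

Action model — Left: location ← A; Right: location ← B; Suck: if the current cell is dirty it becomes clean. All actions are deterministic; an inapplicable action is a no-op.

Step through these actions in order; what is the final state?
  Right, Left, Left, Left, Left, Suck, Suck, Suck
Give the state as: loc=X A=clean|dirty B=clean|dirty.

1. Right → loc=B A=dirty B=clean
2. Left → loc=A A=dirty B=clean
3. Left → loc=A A=dirty B=clean
4. Left → loc=A A=dirty B=clean
5. Left → loc=A A=dirty B=clean
6. Suck → loc=A A=clean B=clean
7. Suck → loc=A A=clean B=clean
8. Suck → loc=A A=clean B=clean

loc=A A=clean B=clean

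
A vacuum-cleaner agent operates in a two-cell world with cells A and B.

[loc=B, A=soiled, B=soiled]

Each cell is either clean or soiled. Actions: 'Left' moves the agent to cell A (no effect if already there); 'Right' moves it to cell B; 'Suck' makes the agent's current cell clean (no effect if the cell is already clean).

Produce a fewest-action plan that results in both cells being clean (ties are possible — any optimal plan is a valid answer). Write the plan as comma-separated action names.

Suck, Left, Suck

t=1 Suck ⇒ <B|soiled|clean>
t=2 Left ⇒ <A|soiled|clean>
t=3 Suck ⇒ <A|clean|clean>
min 3: Suck B + move + Suck A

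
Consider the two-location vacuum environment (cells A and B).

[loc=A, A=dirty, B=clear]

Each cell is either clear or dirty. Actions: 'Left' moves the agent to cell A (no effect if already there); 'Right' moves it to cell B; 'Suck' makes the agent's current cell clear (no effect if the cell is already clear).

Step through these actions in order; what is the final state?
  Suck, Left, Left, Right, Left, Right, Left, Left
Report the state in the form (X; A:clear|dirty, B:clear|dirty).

Suck (#1): (A; A:clear, B:clear)
Left (#2): (A; A:clear, B:clear)
Left (#3): (A; A:clear, B:clear)
Right (#4): (B; A:clear, B:clear)
Left (#5): (A; A:clear, B:clear)
Right (#6): (B; A:clear, B:clear)
Left (#7): (A; A:clear, B:clear)
Left (#8): (A; A:clear, B:clear)

(A; A:clear, B:clear)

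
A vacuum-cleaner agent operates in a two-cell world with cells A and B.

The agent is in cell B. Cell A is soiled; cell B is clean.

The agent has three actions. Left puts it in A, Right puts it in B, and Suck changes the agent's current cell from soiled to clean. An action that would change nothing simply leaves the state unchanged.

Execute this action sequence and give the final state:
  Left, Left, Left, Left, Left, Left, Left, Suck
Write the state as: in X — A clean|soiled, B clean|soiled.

in A — A clean, B clean

step 1/8 (Left): in A — A soiled, B clean
step 2/8 (Left): in A — A soiled, B clean
step 3/8 (Left): in A — A soiled, B clean
step 4/8 (Left): in A — A soiled, B clean
step 5/8 (Left): in A — A soiled, B clean
step 6/8 (Left): in A — A soiled, B clean
step 7/8 (Left): in A — A soiled, B clean
step 8/8 (Suck): in A — A clean, B clean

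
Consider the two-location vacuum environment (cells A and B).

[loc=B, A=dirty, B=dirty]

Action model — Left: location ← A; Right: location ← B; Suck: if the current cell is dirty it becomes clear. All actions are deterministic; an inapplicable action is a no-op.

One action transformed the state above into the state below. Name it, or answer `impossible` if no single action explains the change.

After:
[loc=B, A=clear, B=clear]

try  Left: in A — A dirty, B dirty
try Right: in B — A dirty, B dirty
try  Suck: in B — A dirty, B clear
no single action produces the after-state

impossible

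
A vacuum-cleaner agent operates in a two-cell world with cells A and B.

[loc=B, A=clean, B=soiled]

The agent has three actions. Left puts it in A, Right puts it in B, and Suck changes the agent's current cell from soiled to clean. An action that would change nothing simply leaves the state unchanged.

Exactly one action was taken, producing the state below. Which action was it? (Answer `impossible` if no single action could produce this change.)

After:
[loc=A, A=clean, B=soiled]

Left

try  Left: in A — A clean, B soiled  ← match
try Right: in B — A clean, B soiled
try  Suck: in B — A clean, B clean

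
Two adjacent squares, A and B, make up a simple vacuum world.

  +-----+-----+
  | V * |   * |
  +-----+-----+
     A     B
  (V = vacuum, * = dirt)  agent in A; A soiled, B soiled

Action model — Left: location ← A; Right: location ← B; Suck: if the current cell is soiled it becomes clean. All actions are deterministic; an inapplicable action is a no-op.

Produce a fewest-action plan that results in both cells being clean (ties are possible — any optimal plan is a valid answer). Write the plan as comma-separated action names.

Suck, Right, Suck

1. Suck → (A; A:clean, B:soiled)
2. Right → (B; A:clean, B:soiled)
3. Suck → (B; A:clean, B:clean)
min 3: Suck A + move + Suck B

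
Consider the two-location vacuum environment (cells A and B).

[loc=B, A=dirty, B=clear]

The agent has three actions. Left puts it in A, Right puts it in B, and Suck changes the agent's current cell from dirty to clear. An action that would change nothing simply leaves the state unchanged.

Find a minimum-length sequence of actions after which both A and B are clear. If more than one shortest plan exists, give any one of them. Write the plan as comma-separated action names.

Left (#1): (A; A:dirty, B:clear)
Suck (#2): (A; A:clear, B:clear)
min 2: go A then Suck

Left, Suck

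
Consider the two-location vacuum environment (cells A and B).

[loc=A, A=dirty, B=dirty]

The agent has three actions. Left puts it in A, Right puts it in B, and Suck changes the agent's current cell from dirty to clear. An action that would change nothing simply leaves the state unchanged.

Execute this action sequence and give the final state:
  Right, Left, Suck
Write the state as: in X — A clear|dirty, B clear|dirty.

1) do Right; now in B — A dirty, B dirty
2) do Left; now in A — A dirty, B dirty
3) do Suck; now in A — A clear, B dirty

in A — A clear, B dirty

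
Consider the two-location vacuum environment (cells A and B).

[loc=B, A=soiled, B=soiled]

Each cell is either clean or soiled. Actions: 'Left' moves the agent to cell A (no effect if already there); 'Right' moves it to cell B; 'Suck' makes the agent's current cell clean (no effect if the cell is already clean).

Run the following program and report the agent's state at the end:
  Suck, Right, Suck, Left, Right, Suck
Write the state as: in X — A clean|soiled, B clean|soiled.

in B — A soiled, B clean

[1] after Suck: in B — A soiled, B clean
[2] after Right: in B — A soiled, B clean
[3] after Suck: in B — A soiled, B clean
[4] after Left: in A — A soiled, B clean
[5] after Right: in B — A soiled, B clean
[6] after Suck: in B — A soiled, B clean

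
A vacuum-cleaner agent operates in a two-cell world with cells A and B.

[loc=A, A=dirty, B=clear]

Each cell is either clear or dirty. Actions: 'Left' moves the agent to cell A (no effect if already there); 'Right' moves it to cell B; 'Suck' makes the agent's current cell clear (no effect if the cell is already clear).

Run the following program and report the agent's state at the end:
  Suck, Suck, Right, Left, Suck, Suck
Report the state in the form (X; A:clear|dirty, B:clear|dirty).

Suck (#1): (A; A:clear, B:clear)
Suck (#2): (A; A:clear, B:clear)
Right (#3): (B; A:clear, B:clear)
Left (#4): (A; A:clear, B:clear)
Suck (#5): (A; A:clear, B:clear)
Suck (#6): (A; A:clear, B:clear)

(A; A:clear, B:clear)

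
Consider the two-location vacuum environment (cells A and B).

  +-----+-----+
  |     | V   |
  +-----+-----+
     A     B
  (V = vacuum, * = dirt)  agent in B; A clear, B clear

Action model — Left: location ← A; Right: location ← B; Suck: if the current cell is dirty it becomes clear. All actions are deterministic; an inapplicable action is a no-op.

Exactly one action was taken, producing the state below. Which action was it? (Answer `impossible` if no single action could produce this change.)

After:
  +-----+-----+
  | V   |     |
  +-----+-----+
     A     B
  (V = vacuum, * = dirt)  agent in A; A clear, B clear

Left

try  Left: in A — A clear, B clear  ← match
try Right: in B — A clear, B clear
try  Suck: in B — A clear, B clear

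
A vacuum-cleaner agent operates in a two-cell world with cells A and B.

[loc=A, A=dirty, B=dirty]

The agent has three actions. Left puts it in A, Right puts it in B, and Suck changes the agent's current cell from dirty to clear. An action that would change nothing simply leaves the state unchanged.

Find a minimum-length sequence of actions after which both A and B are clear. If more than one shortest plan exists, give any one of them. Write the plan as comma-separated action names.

Suck, Right, Suck

Suck (#1): in A — A clear, B dirty
Right (#2): in B — A clear, B dirty
Suck (#3): in B — A clear, B clear
min 3: Suck A + move + Suck B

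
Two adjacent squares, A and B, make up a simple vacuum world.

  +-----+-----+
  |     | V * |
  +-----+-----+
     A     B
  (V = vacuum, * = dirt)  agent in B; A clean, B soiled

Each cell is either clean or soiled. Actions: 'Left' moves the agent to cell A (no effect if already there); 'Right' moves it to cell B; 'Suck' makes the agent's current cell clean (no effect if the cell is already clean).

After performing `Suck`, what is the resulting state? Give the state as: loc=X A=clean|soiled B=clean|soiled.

start: loc=B A=clean B=soiled
1) do Suck; now loc=B A=clean B=clean

loc=B A=clean B=clean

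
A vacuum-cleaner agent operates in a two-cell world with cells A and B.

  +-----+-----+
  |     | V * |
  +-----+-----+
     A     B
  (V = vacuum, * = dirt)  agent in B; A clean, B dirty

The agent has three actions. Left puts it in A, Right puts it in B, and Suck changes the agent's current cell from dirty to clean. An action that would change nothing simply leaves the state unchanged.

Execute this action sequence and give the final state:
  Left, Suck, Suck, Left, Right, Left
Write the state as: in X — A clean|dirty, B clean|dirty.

in A — A clean, B dirty

1) do Left; now in A — A clean, B dirty
2) do Suck; now in A — A clean, B dirty
3) do Suck; now in A — A clean, B dirty
4) do Left; now in A — A clean, B dirty
5) do Right; now in B — A clean, B dirty
6) do Left; now in A — A clean, B dirty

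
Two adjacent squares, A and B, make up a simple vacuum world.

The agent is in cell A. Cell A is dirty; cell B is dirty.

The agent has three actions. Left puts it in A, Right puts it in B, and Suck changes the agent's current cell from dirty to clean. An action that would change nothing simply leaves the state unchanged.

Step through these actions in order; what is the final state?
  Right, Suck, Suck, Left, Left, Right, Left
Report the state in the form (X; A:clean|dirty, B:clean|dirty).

(A; A:dirty, B:clean)

1. Right → (B; A:dirty, B:dirty)
2. Suck → (B; A:dirty, B:clean)
3. Suck → (B; A:dirty, B:clean)
4. Left → (A; A:dirty, B:clean)
5. Left → (A; A:dirty, B:clean)
6. Right → (B; A:dirty, B:clean)
7. Left → (A; A:dirty, B:clean)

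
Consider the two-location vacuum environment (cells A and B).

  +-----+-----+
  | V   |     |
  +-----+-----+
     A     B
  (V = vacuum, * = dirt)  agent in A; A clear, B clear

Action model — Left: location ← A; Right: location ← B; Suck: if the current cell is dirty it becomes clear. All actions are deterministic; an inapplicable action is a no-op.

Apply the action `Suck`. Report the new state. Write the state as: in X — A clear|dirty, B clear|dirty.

in A — A clear, B clear

start: in A — A clear, B clear
1. Suck → in A — A clear, B clear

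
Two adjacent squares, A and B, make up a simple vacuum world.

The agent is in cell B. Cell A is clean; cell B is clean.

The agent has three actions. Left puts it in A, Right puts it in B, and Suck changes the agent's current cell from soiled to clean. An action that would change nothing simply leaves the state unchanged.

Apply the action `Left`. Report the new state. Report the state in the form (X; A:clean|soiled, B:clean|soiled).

start: (B; A:clean, B:clean)
t=1 Left ⇒ (A; A:clean, B:clean)

(A; A:clean, B:clean)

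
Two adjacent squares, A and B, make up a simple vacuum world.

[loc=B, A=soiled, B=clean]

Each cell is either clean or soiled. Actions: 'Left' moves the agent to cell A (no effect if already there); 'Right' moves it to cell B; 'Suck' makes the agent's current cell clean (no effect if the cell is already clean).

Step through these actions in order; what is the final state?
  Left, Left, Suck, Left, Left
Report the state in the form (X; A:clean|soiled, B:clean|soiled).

(A; A:clean, B:clean)

step 1/5 (Left): (A; A:soiled, B:clean)
step 2/5 (Left): (A; A:soiled, B:clean)
step 3/5 (Suck): (A; A:clean, B:clean)
step 4/5 (Left): (A; A:clean, B:clean)
step 5/5 (Left): (A; A:clean, B:clean)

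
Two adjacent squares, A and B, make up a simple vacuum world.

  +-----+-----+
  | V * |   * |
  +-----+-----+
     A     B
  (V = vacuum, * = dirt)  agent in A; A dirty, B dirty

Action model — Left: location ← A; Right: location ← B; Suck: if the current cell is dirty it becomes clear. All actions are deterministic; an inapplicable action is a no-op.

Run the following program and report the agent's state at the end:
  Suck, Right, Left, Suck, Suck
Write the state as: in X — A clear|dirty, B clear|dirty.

in A — A clear, B dirty

1. Suck → in A — A clear, B dirty
2. Right → in B — A clear, B dirty
3. Left → in A — A clear, B dirty
4. Suck → in A — A clear, B dirty
5. Suck → in A — A clear, B dirty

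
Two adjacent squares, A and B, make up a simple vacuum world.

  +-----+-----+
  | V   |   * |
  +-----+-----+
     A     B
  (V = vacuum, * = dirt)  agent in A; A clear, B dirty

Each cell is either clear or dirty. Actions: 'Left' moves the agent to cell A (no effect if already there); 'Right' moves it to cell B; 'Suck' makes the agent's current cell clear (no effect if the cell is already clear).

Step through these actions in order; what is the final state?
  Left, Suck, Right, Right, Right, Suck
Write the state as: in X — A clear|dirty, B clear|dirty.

Left (#1): in A — A clear, B dirty
Suck (#2): in A — A clear, B dirty
Right (#3): in B — A clear, B dirty
Right (#4): in B — A clear, B dirty
Right (#5): in B — A clear, B dirty
Suck (#6): in B — A clear, B clear

in B — A clear, B clear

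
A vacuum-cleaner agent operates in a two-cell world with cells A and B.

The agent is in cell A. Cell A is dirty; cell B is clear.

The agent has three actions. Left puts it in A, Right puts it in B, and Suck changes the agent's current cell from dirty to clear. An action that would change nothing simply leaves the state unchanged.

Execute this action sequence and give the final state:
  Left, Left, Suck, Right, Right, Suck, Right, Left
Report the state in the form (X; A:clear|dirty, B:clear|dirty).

(A; A:clear, B:clear)

t=1 Left ⇒ (A; A:dirty, B:clear)
t=2 Left ⇒ (A; A:dirty, B:clear)
t=3 Suck ⇒ (A; A:clear, B:clear)
t=4 Right ⇒ (B; A:clear, B:clear)
t=5 Right ⇒ (B; A:clear, B:clear)
t=6 Suck ⇒ (B; A:clear, B:clear)
t=7 Right ⇒ (B; A:clear, B:clear)
t=8 Left ⇒ (A; A:clear, B:clear)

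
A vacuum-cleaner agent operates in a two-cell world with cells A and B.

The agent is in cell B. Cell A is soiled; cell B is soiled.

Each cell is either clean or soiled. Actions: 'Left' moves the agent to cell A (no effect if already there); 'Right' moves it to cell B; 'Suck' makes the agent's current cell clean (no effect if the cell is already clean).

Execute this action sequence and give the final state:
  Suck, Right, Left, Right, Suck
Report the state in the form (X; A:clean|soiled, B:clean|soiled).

1. Suck → (B; A:soiled, B:clean)
2. Right → (B; A:soiled, B:clean)
3. Left → (A; A:soiled, B:clean)
4. Right → (B; A:soiled, B:clean)
5. Suck → (B; A:soiled, B:clean)

(B; A:soiled, B:clean)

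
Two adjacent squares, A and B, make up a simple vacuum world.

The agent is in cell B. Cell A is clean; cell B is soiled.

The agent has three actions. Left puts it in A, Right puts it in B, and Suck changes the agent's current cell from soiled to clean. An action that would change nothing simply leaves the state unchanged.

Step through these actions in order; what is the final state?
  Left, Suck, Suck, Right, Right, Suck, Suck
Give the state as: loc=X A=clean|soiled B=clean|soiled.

loc=B A=clean B=clean

step 1/7 (Left): loc=A A=clean B=soiled
step 2/7 (Suck): loc=A A=clean B=soiled
step 3/7 (Suck): loc=A A=clean B=soiled
step 4/7 (Right): loc=B A=clean B=soiled
step 5/7 (Right): loc=B A=clean B=soiled
step 6/7 (Suck): loc=B A=clean B=clean
step 7/7 (Suck): loc=B A=clean B=clean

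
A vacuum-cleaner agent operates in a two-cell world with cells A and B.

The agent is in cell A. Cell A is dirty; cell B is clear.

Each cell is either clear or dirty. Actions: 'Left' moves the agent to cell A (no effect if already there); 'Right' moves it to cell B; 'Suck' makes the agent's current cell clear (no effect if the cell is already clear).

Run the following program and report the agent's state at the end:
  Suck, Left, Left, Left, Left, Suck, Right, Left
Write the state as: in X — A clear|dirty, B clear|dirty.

step 1/8 (Suck): in A — A clear, B clear
step 2/8 (Left): in A — A clear, B clear
step 3/8 (Left): in A — A clear, B clear
step 4/8 (Left): in A — A clear, B clear
step 5/8 (Left): in A — A clear, B clear
step 6/8 (Suck): in A — A clear, B clear
step 7/8 (Right): in B — A clear, B clear
step 8/8 (Left): in A — A clear, B clear

in A — A clear, B clear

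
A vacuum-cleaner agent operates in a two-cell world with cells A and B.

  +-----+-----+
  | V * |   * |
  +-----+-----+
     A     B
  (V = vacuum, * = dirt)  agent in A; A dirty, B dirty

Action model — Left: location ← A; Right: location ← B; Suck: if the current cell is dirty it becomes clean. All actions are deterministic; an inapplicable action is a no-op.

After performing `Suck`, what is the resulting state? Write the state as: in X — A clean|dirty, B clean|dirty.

start: in A — A dirty, B dirty
1. Suck → in A — A clean, B dirty

in A — A clean, B dirty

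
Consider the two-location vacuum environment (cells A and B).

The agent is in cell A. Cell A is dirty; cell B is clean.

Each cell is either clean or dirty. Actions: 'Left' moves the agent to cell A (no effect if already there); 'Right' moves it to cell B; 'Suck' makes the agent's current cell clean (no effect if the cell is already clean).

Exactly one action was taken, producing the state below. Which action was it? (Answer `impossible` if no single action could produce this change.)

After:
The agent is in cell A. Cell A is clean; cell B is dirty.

try  Left: <A|dirty|clean>
try Right: <B|dirty|clean>
try  Suck: <A|clean|clean>
no single action produces the after-state

impossible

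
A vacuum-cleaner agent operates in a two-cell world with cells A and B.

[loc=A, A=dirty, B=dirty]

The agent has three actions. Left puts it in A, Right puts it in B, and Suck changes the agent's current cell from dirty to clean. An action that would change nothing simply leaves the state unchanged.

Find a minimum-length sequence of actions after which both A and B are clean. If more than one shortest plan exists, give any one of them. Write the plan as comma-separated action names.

step 1/3 (Suck): <A|clean|dirty>
step 2/3 (Right): <B|clean|dirty>
step 3/3 (Suck): <B|clean|clean>
min 3: Suck A + move + Suck B

Suck, Right, Suck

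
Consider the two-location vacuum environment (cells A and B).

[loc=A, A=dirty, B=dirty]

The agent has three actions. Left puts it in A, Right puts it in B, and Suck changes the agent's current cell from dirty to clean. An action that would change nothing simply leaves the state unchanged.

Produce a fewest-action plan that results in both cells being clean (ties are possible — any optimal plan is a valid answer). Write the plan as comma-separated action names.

Suck, Right, Suck

t=1 Suck ⇒ in A — A clean, B dirty
t=2 Right ⇒ in B — A clean, B dirty
t=3 Suck ⇒ in B — A clean, B clean
min 3: Suck A + move + Suck B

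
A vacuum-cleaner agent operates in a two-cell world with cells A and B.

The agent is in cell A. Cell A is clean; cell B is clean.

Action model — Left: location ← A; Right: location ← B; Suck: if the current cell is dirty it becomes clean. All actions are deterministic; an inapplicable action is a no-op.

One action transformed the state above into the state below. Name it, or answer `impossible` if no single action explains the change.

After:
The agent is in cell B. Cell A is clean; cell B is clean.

Right

try  Left: (A; A:clean, B:clean)
try Right: (B; A:clean, B:clean)  ← match
try  Suck: (A; A:clean, B:clean)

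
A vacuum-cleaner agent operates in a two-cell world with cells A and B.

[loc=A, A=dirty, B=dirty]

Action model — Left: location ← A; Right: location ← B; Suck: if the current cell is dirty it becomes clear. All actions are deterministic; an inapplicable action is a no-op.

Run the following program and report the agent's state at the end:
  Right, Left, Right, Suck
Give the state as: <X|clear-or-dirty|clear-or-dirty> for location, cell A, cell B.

Right (#1): <B|dirty|dirty>
Left (#2): <A|dirty|dirty>
Right (#3): <B|dirty|dirty>
Suck (#4): <B|dirty|clear>

<B|dirty|clear>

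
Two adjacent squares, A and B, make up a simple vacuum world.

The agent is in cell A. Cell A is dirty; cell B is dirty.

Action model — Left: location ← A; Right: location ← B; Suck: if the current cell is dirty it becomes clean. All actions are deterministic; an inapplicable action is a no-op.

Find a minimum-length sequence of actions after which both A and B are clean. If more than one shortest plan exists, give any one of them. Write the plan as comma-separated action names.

Suck, Right, Suck

1) do Suck; now <A|clean|dirty>
2) do Right; now <B|clean|dirty>
3) do Suck; now <B|clean|clean>
min 3: Suck A + move + Suck B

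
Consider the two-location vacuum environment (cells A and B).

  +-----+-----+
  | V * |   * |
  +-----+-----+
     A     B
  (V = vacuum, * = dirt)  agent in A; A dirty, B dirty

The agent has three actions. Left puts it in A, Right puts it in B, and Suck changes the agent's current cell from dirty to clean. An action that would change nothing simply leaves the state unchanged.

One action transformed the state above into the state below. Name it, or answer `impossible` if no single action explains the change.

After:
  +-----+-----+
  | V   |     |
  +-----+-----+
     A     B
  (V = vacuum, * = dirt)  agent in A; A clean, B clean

try  Left: <A|dirty|dirty>
try Right: <B|dirty|dirty>
try  Suck: <A|clean|dirty>
no single action produces the after-state

impossible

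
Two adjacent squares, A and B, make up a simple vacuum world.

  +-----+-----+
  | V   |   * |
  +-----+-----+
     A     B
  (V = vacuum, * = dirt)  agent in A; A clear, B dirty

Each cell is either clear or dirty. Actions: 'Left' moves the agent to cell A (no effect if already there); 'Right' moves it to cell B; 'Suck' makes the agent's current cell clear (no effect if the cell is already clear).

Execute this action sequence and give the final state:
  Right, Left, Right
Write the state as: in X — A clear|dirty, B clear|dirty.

step 1/3 (Right): in B — A clear, B dirty
step 2/3 (Left): in A — A clear, B dirty
step 3/3 (Right): in B — A clear, B dirty

in B — A clear, B dirty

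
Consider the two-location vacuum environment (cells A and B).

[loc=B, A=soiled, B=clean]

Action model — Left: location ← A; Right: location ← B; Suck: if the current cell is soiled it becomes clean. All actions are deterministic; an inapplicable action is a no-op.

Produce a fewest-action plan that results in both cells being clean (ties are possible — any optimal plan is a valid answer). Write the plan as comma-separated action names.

1. Left → (A; A:soiled, B:clean)
2. Suck → (A; A:clean, B:clean)
min 2: go A then Suck

Left, Suck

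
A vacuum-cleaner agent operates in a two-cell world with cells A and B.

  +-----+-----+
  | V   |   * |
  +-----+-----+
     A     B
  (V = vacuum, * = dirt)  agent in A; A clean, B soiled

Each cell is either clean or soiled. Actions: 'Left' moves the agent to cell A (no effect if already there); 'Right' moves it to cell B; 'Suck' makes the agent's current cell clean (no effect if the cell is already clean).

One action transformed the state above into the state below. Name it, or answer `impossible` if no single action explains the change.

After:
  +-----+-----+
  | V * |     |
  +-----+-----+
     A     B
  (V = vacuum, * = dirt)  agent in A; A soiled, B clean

try  Left: (A; A:clean, B:soiled)
try Right: (B; A:clean, B:soiled)
try  Suck: (A; A:clean, B:soiled)
no single action produces the after-state

impossible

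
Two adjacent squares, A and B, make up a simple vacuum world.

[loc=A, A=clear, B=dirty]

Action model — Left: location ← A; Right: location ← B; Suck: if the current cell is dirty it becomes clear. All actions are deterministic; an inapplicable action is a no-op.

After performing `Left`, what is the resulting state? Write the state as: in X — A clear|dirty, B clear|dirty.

start: in A — A clear, B dirty
1) do Left; now in A — A clear, B dirty

in A — A clear, B dirty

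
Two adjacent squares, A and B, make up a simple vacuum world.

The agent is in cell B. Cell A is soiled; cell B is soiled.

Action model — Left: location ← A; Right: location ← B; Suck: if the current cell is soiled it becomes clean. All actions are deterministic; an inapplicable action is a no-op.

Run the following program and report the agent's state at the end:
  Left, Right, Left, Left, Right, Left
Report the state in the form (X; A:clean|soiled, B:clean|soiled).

step 1/6 (Left): (A; A:soiled, B:soiled)
step 2/6 (Right): (B; A:soiled, B:soiled)
step 3/6 (Left): (A; A:soiled, B:soiled)
step 4/6 (Left): (A; A:soiled, B:soiled)
step 5/6 (Right): (B; A:soiled, B:soiled)
step 6/6 (Left): (A; A:soiled, B:soiled)

(A; A:soiled, B:soiled)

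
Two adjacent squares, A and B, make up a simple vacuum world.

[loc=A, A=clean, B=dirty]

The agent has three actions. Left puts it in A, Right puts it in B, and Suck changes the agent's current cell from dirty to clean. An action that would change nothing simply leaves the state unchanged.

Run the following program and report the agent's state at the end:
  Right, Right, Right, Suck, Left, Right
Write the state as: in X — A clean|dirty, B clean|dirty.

in B — A clean, B clean

1) do Right; now in B — A clean, B dirty
2) do Right; now in B — A clean, B dirty
3) do Right; now in B — A clean, B dirty
4) do Suck; now in B — A clean, B clean
5) do Left; now in A — A clean, B clean
6) do Right; now in B — A clean, B clean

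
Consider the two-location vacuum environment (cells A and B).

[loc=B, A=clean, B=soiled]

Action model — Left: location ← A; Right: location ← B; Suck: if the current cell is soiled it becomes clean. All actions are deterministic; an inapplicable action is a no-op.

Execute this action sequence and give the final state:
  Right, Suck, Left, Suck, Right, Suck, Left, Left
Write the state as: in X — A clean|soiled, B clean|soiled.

Right (#1): in B — A clean, B soiled
Suck (#2): in B — A clean, B clean
Left (#3): in A — A clean, B clean
Suck (#4): in A — A clean, B clean
Right (#5): in B — A clean, B clean
Suck (#6): in B — A clean, B clean
Left (#7): in A — A clean, B clean
Left (#8): in A — A clean, B clean

in A — A clean, B clean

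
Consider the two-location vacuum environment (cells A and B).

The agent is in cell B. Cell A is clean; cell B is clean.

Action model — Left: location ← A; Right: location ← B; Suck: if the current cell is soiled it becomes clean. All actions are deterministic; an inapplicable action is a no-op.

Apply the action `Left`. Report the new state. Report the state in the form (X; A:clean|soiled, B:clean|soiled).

start: (B; A:clean, B:clean)
Left (#1): (A; A:clean, B:clean)

(A; A:clean, B:clean)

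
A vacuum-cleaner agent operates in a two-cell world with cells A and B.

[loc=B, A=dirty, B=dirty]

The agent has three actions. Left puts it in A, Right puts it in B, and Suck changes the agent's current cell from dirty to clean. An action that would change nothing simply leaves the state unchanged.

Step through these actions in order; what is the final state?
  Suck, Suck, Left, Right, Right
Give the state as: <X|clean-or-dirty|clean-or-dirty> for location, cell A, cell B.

<B|dirty|clean>

1. Suck → <B|dirty|clean>
2. Suck → <B|dirty|clean>
3. Left → <A|dirty|clean>
4. Right → <B|dirty|clean>
5. Right → <B|dirty|clean>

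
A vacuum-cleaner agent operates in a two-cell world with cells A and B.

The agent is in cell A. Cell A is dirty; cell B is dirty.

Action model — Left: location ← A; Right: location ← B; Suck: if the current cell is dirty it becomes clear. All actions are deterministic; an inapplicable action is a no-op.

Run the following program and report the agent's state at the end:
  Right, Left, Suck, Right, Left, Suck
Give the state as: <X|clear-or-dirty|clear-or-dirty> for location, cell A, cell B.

<A|clear|dirty>

Right (#1): <B|dirty|dirty>
Left (#2): <A|dirty|dirty>
Suck (#3): <A|clear|dirty>
Right (#4): <B|clear|dirty>
Left (#5): <A|clear|dirty>
Suck (#6): <A|clear|dirty>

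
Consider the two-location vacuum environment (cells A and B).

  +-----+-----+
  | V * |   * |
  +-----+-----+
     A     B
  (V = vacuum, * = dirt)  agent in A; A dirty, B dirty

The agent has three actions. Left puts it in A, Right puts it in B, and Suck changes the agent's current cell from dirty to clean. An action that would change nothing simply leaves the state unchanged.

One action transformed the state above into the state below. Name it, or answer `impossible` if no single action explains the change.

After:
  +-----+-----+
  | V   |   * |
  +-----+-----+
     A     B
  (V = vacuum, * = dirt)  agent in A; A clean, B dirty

try  Left: (A; A:dirty, B:dirty)
try Right: (B; A:dirty, B:dirty)
try  Suck: (A; A:clean, B:dirty)  ← match

Suck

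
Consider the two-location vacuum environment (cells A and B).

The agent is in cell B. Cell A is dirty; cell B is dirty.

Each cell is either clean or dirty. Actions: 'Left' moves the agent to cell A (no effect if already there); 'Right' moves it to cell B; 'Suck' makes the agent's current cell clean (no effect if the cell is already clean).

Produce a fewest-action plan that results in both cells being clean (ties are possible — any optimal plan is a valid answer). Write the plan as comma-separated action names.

Suck, Left, Suck

t=1 Suck ⇒ (B; A:dirty, B:clean)
t=2 Left ⇒ (A; A:dirty, B:clean)
t=3 Suck ⇒ (A; A:clean, B:clean)
min 3: Suck B + move + Suck A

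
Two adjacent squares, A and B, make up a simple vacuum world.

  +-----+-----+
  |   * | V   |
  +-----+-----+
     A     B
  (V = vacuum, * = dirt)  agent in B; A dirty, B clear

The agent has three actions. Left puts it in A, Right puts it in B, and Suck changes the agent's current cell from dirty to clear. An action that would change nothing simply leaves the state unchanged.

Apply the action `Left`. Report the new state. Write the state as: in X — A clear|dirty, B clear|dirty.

in A — A dirty, B clear

start: in B — A dirty, B clear
1. Left → in A — A dirty, B clear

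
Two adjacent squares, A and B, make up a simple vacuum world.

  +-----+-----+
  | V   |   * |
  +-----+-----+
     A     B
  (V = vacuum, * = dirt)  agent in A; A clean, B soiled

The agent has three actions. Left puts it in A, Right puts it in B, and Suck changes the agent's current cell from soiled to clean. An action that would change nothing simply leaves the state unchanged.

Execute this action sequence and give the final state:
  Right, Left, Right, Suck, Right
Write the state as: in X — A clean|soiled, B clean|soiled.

step 1/5 (Right): in B — A clean, B soiled
step 2/5 (Left): in A — A clean, B soiled
step 3/5 (Right): in B — A clean, B soiled
step 4/5 (Suck): in B — A clean, B clean
step 5/5 (Right): in B — A clean, B clean

in B — A clean, B clean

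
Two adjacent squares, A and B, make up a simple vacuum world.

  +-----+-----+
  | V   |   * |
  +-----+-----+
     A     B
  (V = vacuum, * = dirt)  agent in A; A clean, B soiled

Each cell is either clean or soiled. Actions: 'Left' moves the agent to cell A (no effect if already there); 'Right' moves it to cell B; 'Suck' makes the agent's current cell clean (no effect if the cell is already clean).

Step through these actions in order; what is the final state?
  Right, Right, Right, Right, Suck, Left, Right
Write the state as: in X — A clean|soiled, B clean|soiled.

in B — A clean, B clean

step 1/7 (Right): in B — A clean, B soiled
step 2/7 (Right): in B — A clean, B soiled
step 3/7 (Right): in B — A clean, B soiled
step 4/7 (Right): in B — A clean, B soiled
step 5/7 (Suck): in B — A clean, B clean
step 6/7 (Left): in A — A clean, B clean
step 7/7 (Right): in B — A clean, B clean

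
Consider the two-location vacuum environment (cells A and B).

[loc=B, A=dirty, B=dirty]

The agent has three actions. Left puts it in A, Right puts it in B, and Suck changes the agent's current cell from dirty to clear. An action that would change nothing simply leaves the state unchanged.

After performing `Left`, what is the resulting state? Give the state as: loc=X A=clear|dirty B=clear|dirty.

start: loc=B A=dirty B=dirty
1. Left → loc=A A=dirty B=dirty

loc=A A=dirty B=dirty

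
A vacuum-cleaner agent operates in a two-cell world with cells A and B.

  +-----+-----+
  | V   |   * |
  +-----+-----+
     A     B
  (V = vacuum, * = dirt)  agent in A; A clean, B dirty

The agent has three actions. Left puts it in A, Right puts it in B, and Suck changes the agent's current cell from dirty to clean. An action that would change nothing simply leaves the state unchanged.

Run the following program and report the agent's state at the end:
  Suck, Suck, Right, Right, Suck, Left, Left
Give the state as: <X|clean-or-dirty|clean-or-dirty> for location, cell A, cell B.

<A|clean|clean>

1) do Suck; now <A|clean|dirty>
2) do Suck; now <A|clean|dirty>
3) do Right; now <B|clean|dirty>
4) do Right; now <B|clean|dirty>
5) do Suck; now <B|clean|clean>
6) do Left; now <A|clean|clean>
7) do Left; now <A|clean|clean>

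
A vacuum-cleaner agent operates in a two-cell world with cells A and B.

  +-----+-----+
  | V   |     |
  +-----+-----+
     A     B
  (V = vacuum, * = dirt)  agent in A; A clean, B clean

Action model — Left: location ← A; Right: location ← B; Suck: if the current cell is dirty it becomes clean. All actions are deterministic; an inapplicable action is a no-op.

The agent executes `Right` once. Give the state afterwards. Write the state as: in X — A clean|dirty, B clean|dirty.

start: in A — A clean, B clean
1) do Right; now in B — A clean, B clean

in B — A clean, B clean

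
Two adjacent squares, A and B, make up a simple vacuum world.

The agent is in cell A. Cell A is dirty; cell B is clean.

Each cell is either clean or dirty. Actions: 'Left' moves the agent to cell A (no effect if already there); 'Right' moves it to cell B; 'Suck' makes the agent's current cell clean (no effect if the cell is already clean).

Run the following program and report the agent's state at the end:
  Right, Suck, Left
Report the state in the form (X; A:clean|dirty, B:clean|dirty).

1) do Right; now (B; A:dirty, B:clean)
2) do Suck; now (B; A:dirty, B:clean)
3) do Left; now (A; A:dirty, B:clean)

(A; A:dirty, B:clean)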